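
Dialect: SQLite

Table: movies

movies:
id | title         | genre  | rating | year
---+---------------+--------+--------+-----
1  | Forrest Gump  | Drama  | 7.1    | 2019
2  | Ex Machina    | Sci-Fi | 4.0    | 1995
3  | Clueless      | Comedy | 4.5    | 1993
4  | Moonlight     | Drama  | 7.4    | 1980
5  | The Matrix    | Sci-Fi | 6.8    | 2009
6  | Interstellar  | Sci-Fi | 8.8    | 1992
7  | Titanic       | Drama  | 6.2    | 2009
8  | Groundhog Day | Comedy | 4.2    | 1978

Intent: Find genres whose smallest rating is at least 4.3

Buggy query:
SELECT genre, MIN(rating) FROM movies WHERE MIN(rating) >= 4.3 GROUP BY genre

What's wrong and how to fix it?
Bug: Aggregates like MIN are computed per group after WHERE runs

Fix: Replace WHERE with HAVING after the GROUP BY

Corrected query:
SELECT genre, MIN(rating) FROM movies GROUP BY genre HAVING MIN(rating) >= 4.3

Result:
genre | MIN(rating)
------+------------
Drama | 6.2        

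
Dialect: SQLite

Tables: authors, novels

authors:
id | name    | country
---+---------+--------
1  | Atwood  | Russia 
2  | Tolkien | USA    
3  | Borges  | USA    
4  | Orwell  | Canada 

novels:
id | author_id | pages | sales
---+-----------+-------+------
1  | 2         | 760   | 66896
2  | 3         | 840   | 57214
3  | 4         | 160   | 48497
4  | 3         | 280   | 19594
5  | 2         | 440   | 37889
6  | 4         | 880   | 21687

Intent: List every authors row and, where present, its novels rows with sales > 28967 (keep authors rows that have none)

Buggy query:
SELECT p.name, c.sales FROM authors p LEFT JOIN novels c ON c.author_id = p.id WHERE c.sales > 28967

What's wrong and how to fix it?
Bug: A WHERE condition on the right-hand table after LEFT JOIN drops unmatched parents

Fix: Put 'c.sales > 28967' in the JOIN's ON clause instead of WHERE

Corrected query:
SELECT p.name, c.sales FROM authors p LEFT JOIN novels c ON c.author_id = p.id AND c.sales > 28967

Result:
name    | sales
--------+------
Atwood  | NULL 
Tolkien | 37889
Tolkien | 66896
Borges  | 57214
Orwell  | 48497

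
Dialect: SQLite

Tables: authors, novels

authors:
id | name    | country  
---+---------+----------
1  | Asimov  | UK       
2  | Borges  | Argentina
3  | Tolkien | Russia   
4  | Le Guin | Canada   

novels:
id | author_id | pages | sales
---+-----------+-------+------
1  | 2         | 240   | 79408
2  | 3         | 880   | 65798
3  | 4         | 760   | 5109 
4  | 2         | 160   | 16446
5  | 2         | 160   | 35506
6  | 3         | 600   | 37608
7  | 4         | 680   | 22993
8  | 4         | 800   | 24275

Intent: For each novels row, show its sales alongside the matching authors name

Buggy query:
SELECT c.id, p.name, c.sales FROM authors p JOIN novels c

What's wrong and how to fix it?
Bug: Missing join condition: each novels row is matched to all authors rows instead of just its own

Fix: Specify the join condition linking the foreign key to the parent id

Corrected query:
SELECT c.id, p.name, c.sales FROM authors p JOIN novels c ON c.author_id = p.id

Result:
id | name    | sales
---+---------+------
1  | Borges  | 79408
2  | Tolkien | 65798
3  | Le Guin | 5109 
4  | Borges  | 16446
5  | Borges  | 35506
6  | Tolkien | 37608
7  | Le Guin | 22993
8  | Le Guin | 24275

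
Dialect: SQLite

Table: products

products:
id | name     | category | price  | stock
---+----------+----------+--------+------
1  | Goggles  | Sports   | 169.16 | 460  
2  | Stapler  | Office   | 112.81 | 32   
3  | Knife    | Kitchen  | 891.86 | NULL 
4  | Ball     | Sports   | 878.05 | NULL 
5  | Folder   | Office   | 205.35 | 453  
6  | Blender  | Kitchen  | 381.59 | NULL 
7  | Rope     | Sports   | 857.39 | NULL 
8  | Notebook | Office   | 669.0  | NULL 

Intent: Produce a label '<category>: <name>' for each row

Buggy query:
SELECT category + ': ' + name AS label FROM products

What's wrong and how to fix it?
Bug: '+' is numeric addition; on text columns SQLite converts them to 0 instead of concatenating

Fix: Replace + with || to concatenate text

Corrected query:
SELECT category || ': ' || name AS label FROM products

Result:
label           
----------------
Sports: Goggles 
Office: Stapler 
Kitchen: Knife  
Sports: Ball    
Office: Folder  
Kitchen: Blender
Sports: Rope    
Office: Notebook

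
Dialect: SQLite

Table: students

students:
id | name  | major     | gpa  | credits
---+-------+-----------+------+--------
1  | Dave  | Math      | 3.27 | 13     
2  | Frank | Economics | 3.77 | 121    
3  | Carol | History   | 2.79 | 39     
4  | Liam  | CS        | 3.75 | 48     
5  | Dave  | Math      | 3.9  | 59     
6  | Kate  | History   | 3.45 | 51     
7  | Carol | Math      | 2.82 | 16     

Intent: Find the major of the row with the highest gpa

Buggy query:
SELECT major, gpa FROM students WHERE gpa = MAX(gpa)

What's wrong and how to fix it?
Bug: MAX(gpa) is an aggregate and cannot be used directly in WHERE

Fix: Wrap MAX in a scalar subquery so WHERE compares against a single value

Corrected query:
SELECT major, gpa FROM students WHERE gpa = (SELECT MAX(gpa) FROM students)

Result:
major | gpa
------+----
Math  | 3.9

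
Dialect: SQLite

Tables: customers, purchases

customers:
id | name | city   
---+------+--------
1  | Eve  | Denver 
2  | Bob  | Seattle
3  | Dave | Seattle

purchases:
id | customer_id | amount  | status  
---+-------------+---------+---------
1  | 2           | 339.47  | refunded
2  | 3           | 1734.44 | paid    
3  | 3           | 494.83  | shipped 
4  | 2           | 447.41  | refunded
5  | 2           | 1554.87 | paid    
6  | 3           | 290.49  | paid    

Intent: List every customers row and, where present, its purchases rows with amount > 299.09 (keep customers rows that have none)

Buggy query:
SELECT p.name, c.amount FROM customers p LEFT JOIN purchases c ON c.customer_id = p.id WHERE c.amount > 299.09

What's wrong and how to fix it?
Bug: A WHERE condition on the right-hand table after LEFT JOIN drops unmatched parents

Fix: Move the right-table condition into the ON clause so unmatched parents are kept

Corrected query:
SELECT p.name, c.amount FROM customers p LEFT JOIN purchases c ON c.customer_id = p.id AND c.amount > 299.09

Result:
name | amount 
-----+--------
Eve  | NULL   
Bob  | 339.47 
Bob  | 447.41 
Bob  | 1554.87
Dave | 494.83 
Dave | 1734.44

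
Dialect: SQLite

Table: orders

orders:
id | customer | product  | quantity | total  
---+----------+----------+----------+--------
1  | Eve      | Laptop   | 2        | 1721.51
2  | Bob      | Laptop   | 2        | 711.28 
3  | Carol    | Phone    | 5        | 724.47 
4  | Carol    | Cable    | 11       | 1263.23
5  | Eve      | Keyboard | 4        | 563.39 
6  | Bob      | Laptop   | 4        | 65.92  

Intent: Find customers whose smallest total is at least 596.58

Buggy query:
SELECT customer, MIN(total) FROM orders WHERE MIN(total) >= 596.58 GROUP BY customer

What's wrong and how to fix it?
Bug: Aggregates like MIN are computed per group after WHERE runs

Fix: Replace WHERE with HAVING after the GROUP BY

Corrected query:
SELECT customer, MIN(total) FROM orders GROUP BY customer HAVING MIN(total) >= 596.58

Result:
customer | MIN(total)
---------+-----------
Carol    | 724.47    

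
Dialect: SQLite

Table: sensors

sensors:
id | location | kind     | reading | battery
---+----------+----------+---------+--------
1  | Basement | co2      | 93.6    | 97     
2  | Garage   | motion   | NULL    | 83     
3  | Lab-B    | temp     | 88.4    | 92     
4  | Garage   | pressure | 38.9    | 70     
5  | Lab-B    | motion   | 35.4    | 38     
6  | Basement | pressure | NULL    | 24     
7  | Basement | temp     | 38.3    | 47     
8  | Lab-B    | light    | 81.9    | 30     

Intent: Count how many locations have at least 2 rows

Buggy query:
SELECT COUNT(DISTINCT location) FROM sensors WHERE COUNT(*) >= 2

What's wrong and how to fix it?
Bug: COUNT(*) cannot appear in WHERE; the per-group count doesn't exist yet

Fix: Use a subquery that GROUPs and filters with HAVING, then count its rows

Corrected query:
SELECT COUNT(*) FROM (SELECT location FROM sensors GROUP BY location HAVING COUNT(*) >= 2)

Result:
COUNT(*)
--------
3       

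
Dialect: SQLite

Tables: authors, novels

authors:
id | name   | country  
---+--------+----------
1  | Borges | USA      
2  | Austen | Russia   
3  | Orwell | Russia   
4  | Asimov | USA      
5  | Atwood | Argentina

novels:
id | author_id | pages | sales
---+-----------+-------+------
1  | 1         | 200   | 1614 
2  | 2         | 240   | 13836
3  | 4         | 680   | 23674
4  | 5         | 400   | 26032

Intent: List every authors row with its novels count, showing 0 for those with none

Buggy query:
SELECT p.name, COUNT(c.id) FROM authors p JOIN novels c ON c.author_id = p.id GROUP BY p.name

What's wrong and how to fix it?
Bug: An inner join excludes parents with zero children

Fix: Use LEFT JOIN so parents without children still appear (COUNT(c.id) gives 0)

Corrected query:
SELECT p.name, COUNT(c.id) FROM authors p LEFT JOIN novels c ON c.author_id = p.id GROUP BY p.name

Result:
name   | COUNT(c.id)
-------+------------
Asimov | 1          
Atwood | 1          
Austen | 1          
Borges | 1          
Orwell | 0          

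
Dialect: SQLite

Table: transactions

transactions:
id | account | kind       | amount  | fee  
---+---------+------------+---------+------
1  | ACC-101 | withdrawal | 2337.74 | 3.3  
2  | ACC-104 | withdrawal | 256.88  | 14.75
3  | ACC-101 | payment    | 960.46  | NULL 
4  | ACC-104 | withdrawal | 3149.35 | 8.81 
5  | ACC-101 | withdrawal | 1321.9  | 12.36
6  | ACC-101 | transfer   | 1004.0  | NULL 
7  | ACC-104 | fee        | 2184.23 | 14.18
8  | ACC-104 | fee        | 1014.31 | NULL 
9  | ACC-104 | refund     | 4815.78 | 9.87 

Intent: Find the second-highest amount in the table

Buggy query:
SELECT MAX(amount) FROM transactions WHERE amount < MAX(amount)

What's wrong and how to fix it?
Bug: MAX(amount) on the right of the comparison is an aggregate-in-WHERE error

Fix: Put the inner MAX in a scalar subquery

Corrected query:
SELECT MAX(amount) FROM transactions WHERE amount < (SELECT MAX(amount) FROM transactions)

Result:
MAX(amount)
-----------
3149.35    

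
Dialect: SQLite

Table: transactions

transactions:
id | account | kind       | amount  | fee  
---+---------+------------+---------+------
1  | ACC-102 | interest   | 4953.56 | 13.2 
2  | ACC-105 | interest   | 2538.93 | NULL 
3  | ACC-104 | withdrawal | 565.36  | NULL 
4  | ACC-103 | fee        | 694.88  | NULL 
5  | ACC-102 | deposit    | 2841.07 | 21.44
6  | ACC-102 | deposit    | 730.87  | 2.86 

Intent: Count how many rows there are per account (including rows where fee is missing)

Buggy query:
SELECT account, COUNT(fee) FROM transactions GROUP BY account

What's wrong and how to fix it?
Bug: COUNT(column) counts non-NULL values only; rows with NULL fee aren't counted

Fix: Use COUNT(*) to count all rows regardless of NULL

Corrected query:
SELECT account, COUNT(*) FROM transactions GROUP BY account

Result:
account | COUNT(*)
--------+---------
ACC-102 | 3       
ACC-103 | 1       
ACC-104 | 1       
ACC-105 | 1       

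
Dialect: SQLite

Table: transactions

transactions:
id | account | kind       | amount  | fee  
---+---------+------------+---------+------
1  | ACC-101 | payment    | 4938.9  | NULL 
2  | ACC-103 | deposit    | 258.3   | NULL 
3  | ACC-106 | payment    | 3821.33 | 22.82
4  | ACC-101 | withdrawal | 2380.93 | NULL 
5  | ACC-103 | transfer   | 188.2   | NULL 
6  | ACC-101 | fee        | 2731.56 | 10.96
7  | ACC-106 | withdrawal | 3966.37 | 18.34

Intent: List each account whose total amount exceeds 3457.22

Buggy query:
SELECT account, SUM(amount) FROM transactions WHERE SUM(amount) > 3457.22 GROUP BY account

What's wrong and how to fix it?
Bug: SUM(amount) is an aggregate, but WHERE filters rows before aggregation

Fix: Move the aggregate condition to a HAVING clause

Corrected query:
SELECT account, SUM(amount) FROM transactions GROUP BY account HAVING SUM(amount) > 3457.22

Result:
account | SUM(amount)
--------+------------
ACC-101 | 10051.39   
ACC-106 | 7787.7     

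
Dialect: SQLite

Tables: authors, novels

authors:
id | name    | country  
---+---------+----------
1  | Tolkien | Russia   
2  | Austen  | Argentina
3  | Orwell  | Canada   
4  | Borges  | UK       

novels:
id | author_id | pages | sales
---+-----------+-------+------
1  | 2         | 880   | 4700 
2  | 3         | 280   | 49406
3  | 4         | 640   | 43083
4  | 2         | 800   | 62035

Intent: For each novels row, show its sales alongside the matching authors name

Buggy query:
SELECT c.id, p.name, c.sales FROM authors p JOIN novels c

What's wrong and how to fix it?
Bug: Missing join condition: each novels row is matched to all authors rows instead of just its own

Fix: Add ON c.author_id = p.id to the JOIN

Corrected query:
SELECT c.id, p.name, c.sales FROM authors p JOIN novels c ON c.author_id = p.id

Result:
id | name   | sales
---+--------+------
1  | Austen | 4700 
2  | Orwell | 49406
3  | Borges | 43083
4  | Austen | 62035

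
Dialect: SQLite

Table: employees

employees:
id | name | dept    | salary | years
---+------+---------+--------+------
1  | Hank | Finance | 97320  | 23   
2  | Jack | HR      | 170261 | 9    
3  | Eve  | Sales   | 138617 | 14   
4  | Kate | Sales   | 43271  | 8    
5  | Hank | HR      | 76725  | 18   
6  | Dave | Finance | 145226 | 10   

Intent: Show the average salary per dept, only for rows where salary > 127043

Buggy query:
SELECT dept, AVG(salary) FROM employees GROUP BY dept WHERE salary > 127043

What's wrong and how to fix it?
Bug: Row-level WHERE must come before GROUP BY in the clause order

Fix: Place WHERE between FROM and GROUP BY

Corrected query:
SELECT dept, AVG(salary) FROM employees WHERE salary > 127043 GROUP BY dept

Result:
dept    | AVG(salary)
--------+------------
Finance | 145226     
HR      | 170261     
Sales   | 138617     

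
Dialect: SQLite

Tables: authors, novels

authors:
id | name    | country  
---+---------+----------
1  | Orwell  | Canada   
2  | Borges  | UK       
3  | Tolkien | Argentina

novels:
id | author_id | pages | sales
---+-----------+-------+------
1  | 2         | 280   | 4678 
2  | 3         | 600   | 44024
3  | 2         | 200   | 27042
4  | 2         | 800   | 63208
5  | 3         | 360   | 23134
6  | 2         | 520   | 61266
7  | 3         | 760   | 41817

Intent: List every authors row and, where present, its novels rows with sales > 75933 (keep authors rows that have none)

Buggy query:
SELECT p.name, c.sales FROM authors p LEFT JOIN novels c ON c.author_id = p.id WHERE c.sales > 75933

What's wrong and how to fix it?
Bug: Filtering c.sales in WHERE discards the NULL rows produced by LEFT JOIN, turning it into an inner join

Fix: Put 'c.sales > 75933' in the JOIN's ON clause instead of WHERE

Corrected query:
SELECT p.name, c.sales FROM authors p LEFT JOIN novels c ON c.author_id = p.id AND c.sales > 75933

Result:
name    | sales
--------+------
Orwell  | NULL 
Borges  | NULL 
Tolkien | NULL 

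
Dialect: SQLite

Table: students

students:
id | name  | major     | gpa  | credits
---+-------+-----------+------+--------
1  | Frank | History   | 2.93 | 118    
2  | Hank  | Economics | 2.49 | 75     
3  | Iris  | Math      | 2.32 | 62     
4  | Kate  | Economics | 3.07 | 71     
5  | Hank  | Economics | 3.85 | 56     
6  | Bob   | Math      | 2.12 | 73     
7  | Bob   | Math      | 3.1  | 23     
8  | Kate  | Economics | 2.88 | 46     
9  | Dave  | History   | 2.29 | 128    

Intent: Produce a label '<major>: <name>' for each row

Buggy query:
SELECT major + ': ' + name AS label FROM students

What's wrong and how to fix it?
Bug: SQLite uses || for string concatenation; + coerces text to numbers (yielding 0)

Fix: Use the || operator for string concatenation

Corrected query:
SELECT major || ': ' || name AS label FROM students

Result:
label          
---------------
History: Frank 
Economics: Hank
Math: Iris     
Economics: Kate
Economics: Hank
Math: Bob      
Math: Bob      
Economics: Kate
History: Dave  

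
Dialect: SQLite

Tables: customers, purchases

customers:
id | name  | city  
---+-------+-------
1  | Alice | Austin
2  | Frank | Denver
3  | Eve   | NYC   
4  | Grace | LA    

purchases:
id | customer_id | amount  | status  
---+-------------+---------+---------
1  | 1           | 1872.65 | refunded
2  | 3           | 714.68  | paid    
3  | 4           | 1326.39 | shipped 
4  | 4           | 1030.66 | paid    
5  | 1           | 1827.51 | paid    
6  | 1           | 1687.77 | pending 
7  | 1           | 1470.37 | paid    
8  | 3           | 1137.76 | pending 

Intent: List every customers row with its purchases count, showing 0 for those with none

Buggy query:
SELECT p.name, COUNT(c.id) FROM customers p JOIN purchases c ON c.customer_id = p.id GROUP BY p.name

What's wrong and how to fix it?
Bug: INNER JOIN drops customers rows that have no matching purchases rows

Fix: Switch to LEFT JOIN to retain unmatched parent rows

Corrected query:
SELECT p.name, COUNT(c.id) FROM customers p LEFT JOIN purchases c ON c.customer_id = p.id GROUP BY p.name

Result:
name  | COUNT(c.id)
------+------------
Alice | 4          
Eve   | 2          
Frank | 0          
Grace | 2          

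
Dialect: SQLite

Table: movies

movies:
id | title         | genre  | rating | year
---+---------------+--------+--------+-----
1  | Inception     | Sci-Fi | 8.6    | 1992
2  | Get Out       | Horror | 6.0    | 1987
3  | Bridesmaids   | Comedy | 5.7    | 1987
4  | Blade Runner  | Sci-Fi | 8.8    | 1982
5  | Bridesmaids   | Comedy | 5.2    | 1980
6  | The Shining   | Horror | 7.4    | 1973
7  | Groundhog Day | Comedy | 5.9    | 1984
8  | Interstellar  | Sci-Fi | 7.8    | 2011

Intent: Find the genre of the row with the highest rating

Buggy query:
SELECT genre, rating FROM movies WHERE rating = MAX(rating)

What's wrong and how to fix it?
Bug: MAX(rating) is an aggregate and cannot be used directly in WHERE

Fix: Wrap MAX in a scalar subquery so WHERE compares against a single value

Corrected query:
SELECT genre, rating FROM movies WHERE rating = (SELECT MAX(rating) FROM movies)

Result:
genre  | rating
-------+-------
Sci-Fi | 8.8   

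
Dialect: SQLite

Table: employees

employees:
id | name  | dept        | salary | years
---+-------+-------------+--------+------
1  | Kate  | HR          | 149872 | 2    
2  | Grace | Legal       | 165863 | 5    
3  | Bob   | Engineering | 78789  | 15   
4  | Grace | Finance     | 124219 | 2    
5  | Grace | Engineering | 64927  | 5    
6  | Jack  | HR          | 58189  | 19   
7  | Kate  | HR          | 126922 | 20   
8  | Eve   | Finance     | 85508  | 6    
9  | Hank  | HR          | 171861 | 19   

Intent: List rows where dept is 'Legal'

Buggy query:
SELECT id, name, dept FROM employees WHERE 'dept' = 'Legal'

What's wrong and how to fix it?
Bug: Single quotes denote string literals in SQL; the column name is being compared as a constant string

Fix: Reference the column as dept without single quotes

Corrected query:
SELECT id, name, dept FROM employees WHERE dept = 'Legal'

Result:
id | name  | dept 
---+-------+------
2  | Grace | Legal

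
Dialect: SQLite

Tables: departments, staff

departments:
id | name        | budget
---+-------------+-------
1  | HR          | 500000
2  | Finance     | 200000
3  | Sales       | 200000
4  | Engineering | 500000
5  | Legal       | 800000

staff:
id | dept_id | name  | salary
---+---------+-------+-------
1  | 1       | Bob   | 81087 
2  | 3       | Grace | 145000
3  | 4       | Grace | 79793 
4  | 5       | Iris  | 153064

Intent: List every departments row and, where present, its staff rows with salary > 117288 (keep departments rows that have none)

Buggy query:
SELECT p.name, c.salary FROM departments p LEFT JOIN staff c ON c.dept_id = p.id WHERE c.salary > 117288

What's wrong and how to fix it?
Bug: Filtering c.salary in WHERE discards the NULL rows produced by LEFT JOIN, turning it into an inner join

Fix: Move the right-table condition into the ON clause so unmatched parents are kept

Corrected query:
SELECT p.name, c.salary FROM departments p LEFT JOIN staff c ON c.dept_id = p.id AND c.salary > 117288

Result:
name        | salary
------------+-------
HR          | NULL  
Finance     | NULL  
Sales       | 145000
Engineering | NULL  
Legal       | 153064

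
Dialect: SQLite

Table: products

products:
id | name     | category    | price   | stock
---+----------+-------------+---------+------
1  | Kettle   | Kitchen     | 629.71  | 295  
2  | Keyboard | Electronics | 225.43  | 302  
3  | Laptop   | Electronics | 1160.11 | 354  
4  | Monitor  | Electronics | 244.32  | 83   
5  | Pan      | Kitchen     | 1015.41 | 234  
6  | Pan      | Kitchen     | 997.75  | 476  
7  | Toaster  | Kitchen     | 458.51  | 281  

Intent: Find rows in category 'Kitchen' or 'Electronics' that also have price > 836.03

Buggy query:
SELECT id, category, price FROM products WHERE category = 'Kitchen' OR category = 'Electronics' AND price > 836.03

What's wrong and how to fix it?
Bug: Without parentheses, AND is evaluated before OR, so the price filter only applies to the 'Electronics' branch

Fix: Group the OR with parentheses (or use IN), then AND the threshold

Corrected query:
SELECT id, category, price FROM products WHERE (category = 'Kitchen' OR category = 'Electronics') AND price > 836.03

Result:
id | category    | price  
---+-------------+--------
3  | Electronics | 1160.11
5  | Kitchen     | 1015.41
6  | Kitchen     | 997.75 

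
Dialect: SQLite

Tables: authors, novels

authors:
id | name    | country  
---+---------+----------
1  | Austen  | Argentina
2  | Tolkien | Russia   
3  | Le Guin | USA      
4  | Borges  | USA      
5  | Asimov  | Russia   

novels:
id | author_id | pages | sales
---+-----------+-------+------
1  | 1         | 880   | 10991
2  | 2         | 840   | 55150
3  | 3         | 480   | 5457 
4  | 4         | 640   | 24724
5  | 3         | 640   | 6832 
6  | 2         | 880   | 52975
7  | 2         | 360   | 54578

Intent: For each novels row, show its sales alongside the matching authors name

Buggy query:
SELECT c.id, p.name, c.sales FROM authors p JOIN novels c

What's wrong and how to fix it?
Bug: Missing join condition: each novels row is matched to all authors rows instead of just its own

Fix: Specify the join condition linking the foreign key to the parent id

Corrected query:
SELECT c.id, p.name, c.sales FROM authors p JOIN novels c ON c.author_id = p.id

Result:
id | name    | sales
---+---------+------
1  | Austen  | 10991
2  | Tolkien | 55150
3  | Le Guin | 5457 
4  | Borges  | 24724
5  | Le Guin | 6832 
6  | Tolkien | 52975
7  | Tolkien | 54578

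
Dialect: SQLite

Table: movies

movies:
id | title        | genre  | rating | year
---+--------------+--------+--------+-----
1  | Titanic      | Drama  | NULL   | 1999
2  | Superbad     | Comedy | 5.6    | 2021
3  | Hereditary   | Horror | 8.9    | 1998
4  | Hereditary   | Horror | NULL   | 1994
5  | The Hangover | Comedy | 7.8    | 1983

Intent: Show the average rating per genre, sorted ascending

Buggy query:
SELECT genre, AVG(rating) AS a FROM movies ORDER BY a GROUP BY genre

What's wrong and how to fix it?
Bug: ORDER BY appears before GROUP BY; SQL clause order requires GROUP BY first

Fix: Reorder: SELECT … FROM … GROUP BY … ORDER BY …

Corrected query:
SELECT genre, AVG(rating) AS a FROM movies GROUP BY genre ORDER BY a

Result:
genre  | a   
-------+-----
Drama  | NULL
Comedy | 6.7 
Horror | 8.9 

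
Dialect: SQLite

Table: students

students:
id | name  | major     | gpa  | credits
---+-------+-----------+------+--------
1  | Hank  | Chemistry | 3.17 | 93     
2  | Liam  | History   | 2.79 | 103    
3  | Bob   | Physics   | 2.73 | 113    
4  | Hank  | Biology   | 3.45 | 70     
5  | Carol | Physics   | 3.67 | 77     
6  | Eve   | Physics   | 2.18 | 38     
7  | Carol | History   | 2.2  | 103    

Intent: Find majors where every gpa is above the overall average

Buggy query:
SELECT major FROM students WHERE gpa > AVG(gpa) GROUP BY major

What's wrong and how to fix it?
Bug: WHERE evaluates per row before aggregation, so AVG() is unavailable

Fix: Use a subquery for AVG and a HAVING MIN(...) filter so the condition holds for every row in the group

Corrected query:
SELECT major FROM students GROUP BY major HAVING MIN(gpa) > (SELECT AVG(gpa) FROM students)

Result:
major    
---------
Biology  
Chemistry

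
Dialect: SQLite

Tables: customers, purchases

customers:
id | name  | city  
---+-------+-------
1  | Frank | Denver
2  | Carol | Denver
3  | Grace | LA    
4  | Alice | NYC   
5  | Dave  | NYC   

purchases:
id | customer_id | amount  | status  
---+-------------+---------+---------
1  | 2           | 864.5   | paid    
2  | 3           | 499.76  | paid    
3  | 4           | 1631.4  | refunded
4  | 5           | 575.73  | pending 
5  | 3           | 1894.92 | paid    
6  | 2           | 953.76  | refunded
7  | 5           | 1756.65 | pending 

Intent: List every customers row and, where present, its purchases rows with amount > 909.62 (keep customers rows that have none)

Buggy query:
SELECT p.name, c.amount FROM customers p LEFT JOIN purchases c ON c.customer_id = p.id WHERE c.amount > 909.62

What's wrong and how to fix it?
Bug: A WHERE condition on the right-hand table after LEFT JOIN drops unmatched parents

Fix: Put 'c.amount > 909.62' in the JOIN's ON clause instead of WHERE

Corrected query:
SELECT p.name, c.amount FROM customers p LEFT JOIN purchases c ON c.customer_id = p.id AND c.amount > 909.62

Result:
name  | amount 
------+--------
Frank | NULL   
Carol | 953.76 
Grace | 1894.92
Alice | 1631.4 
Dave  | 1756.65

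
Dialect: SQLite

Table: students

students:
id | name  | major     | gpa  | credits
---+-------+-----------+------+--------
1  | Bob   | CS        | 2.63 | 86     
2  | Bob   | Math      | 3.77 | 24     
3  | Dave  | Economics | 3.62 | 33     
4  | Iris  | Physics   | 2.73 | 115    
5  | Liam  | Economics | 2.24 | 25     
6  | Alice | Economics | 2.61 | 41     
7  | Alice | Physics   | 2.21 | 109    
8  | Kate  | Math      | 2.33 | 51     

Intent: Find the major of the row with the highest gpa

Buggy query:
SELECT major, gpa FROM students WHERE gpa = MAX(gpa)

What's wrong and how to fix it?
Bug: MAX(gpa) is an aggregate and cannot be used directly in WHERE

Fix: Wrap MAX in a scalar subquery so WHERE compares against a single value

Corrected query:
SELECT major, gpa FROM students WHERE gpa = (SELECT MAX(gpa) FROM students)

Result:
major | gpa 
------+-----
Math  | 3.77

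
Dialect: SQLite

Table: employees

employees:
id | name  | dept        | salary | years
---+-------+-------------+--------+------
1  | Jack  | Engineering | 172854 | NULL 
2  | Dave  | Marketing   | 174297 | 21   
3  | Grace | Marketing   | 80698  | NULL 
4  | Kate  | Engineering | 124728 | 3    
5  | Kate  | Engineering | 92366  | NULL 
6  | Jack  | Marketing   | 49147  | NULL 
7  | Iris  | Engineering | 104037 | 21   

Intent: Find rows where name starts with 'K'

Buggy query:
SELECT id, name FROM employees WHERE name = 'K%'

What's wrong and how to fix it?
Bug: Wildcards only work with LIKE; '=' treats '%' as a literal character

Fix: Use LIKE for wildcard pattern matching

Corrected query:
SELECT id, name FROM employees WHERE name LIKE 'K%'

Result:
id | name
---+-----
4  | Kate
5  | Kate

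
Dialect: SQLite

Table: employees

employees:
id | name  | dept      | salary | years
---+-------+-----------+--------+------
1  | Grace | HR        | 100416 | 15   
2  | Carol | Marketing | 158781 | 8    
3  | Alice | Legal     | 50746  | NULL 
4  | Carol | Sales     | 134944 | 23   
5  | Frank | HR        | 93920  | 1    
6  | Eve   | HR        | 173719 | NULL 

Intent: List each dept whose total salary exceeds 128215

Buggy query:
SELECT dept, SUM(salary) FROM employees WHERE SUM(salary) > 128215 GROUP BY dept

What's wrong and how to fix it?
Bug: Aggregate functions cannot appear in a WHERE clause

Fix: Use HAVING (which filters groups after aggregation) instead of WHERE

Corrected query:
SELECT dept, SUM(salary) FROM employees GROUP BY dept HAVING SUM(salary) > 128215

Result:
dept      | SUM(salary)
----------+------------
HR        | 368055     
Marketing | 158781     
Sales     | 134944     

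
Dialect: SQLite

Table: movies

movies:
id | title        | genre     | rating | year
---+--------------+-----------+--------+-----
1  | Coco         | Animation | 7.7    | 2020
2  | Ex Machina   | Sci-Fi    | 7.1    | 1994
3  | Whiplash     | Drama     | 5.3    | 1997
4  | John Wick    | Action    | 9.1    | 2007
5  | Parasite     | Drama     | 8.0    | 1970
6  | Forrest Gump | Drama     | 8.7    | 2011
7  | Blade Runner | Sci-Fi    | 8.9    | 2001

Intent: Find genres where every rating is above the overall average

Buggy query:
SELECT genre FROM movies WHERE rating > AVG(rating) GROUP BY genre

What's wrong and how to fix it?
Bug: AVG() is an aggregate; it can't sit directly in WHERE

Fix: Compute the overall average in a scalar subquery and compare each group's MIN against it in HAVING

Corrected query:
SELECT genre FROM movies GROUP BY genre HAVING MIN(rating) > (SELECT AVG(rating) FROM movies)

Result:
genre 
------
Action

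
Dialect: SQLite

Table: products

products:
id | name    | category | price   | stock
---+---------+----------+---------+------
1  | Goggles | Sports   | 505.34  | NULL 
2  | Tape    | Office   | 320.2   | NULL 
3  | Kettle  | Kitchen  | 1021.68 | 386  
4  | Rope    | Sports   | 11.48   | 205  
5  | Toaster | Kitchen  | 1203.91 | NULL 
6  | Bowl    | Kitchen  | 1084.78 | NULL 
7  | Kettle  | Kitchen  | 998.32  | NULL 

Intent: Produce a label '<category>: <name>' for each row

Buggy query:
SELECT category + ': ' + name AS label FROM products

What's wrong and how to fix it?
Bug: SQLite uses || for string concatenation; + coerces text to numbers (yielding 0)

Fix: Use the || operator for string concatenation

Corrected query:
SELECT category || ': ' || name AS label FROM products

Result:
label           
----------------
Sports: Goggles 
Office: Tape    
Kitchen: Kettle 
Sports: Rope    
Kitchen: Toaster
Kitchen: Bowl   
Kitchen: Kettle 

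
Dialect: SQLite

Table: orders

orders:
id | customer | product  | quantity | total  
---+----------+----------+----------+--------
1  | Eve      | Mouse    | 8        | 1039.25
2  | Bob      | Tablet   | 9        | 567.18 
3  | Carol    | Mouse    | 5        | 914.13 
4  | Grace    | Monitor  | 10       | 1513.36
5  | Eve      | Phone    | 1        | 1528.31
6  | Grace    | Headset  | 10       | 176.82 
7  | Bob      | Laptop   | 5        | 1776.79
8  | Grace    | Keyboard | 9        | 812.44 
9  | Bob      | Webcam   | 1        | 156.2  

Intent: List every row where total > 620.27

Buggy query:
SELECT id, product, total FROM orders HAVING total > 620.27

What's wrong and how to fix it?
Bug: This is a non-aggregate query (no GROUP BY, no aggregates), so in SQLite the HAVING clause is invalid here; a row-level condition belongs in WHERE

Fix: Replace HAVING with WHERE since the condition applies to individual rows

Corrected query:
SELECT id, product, total FROM orders WHERE total > 620.27

Result:
id | product  | total  
---+----------+--------
1  | Mouse    | 1039.25
3  | Mouse    | 914.13 
4  | Monitor  | 1513.36
5  | Phone    | 1528.31
7  | Laptop   | 1776.79
8  | Keyboard | 812.44 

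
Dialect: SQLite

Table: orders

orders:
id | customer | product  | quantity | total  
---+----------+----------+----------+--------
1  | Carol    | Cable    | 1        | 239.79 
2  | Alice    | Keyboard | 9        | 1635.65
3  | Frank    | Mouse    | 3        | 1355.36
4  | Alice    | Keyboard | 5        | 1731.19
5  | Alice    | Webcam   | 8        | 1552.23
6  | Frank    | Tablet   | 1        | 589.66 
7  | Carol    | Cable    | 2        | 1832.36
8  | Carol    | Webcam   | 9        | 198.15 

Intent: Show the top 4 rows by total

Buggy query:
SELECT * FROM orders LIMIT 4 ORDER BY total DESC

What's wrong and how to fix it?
Bug: ORDER BY cannot follow LIMIT; LIMIT is the final clause

Fix: Sort with ORDER BY, then apply LIMIT

Corrected query:
SELECT * FROM orders ORDER BY total DESC LIMIT 4

Result:
id | customer | product  | quantity | total  
---+----------+----------+----------+--------
7  | Carol    | Cable    | 2        | 1832.36
4  | Alice    | Keyboard | 5        | 1731.19
2  | Alice    | Keyboard | 9        | 1635.65
5  | Alice    | Webcam   | 8        | 1552.23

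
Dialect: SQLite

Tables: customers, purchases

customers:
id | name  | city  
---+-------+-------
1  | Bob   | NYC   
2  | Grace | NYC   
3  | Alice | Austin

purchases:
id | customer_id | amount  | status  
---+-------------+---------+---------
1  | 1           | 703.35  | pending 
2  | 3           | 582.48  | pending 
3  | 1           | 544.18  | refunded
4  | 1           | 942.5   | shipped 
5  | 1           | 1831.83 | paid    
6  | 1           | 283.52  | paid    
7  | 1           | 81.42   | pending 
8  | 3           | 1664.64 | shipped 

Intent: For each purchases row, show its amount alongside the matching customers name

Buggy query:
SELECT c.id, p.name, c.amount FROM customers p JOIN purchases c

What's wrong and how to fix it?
Bug: JOIN with no ON clause produces a cartesian product; every purchases row pairs with every customers row

Fix: Specify the join condition linking the foreign key to the parent id

Corrected query:
SELECT c.id, p.name, c.amount FROM customers p JOIN purchases c ON c.customer_id = p.id

Result:
id | name  | amount 
---+-------+--------
1  | Bob   | 703.35 
2  | Alice | 582.48 
3  | Bob   | 544.18 
4  | Bob   | 942.5  
5  | Bob   | 1831.83
6  | Bob   | 283.52 
7  | Bob   | 81.42  
8  | Alice | 1664.64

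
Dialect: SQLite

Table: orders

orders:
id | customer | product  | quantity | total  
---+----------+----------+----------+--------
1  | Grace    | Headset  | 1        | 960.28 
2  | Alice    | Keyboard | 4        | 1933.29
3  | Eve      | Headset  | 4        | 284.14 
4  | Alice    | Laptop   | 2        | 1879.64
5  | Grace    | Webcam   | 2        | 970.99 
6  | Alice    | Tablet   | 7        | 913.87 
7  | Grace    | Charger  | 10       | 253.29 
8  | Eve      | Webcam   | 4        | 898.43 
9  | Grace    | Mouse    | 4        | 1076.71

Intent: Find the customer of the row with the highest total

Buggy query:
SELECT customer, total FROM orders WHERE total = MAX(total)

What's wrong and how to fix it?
Bug: WHERE is evaluated per row; an aggregate over the whole table isn't defined there

Fix: Wrap MAX in a scalar subquery so WHERE compares against a single value

Corrected query:
SELECT customer, total FROM orders WHERE total = (SELECT MAX(total) FROM orders)

Result:
customer | total  
---------+--------
Alice    | 1933.29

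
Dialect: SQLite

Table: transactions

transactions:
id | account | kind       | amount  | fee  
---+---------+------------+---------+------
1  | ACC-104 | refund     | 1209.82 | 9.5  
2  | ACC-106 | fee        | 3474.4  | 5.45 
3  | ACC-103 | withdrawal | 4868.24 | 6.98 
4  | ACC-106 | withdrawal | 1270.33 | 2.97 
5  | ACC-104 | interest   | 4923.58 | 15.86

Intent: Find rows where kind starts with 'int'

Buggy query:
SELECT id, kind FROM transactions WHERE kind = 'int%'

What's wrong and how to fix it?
Bug: Wildcards only work with LIKE; '=' treats '%' as a literal character

Fix: Replace '=' with LIKE so 'int%' is treated as a pattern

Corrected query:
SELECT id, kind FROM transactions WHERE kind LIKE 'int%'

Result:
id | kind    
---+---------
5  | interest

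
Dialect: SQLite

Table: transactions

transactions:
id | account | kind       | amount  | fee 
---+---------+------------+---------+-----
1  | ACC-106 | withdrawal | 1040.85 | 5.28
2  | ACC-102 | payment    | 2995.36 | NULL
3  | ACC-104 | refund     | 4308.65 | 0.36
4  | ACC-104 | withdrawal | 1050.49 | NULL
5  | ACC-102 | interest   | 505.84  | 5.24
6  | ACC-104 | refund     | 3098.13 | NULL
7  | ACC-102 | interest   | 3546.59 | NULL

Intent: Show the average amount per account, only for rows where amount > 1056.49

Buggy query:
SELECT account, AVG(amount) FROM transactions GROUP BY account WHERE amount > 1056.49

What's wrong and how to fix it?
Bug: WHERE cannot follow GROUP BY

Fix: Move the WHERE clause before GROUP BY

Corrected query:
SELECT account, AVG(amount) FROM transactions WHERE amount > 1056.49 GROUP BY account

Result:
account | AVG(amount)
--------+------------
ACC-102 | 3270.975   
ACC-104 | 3703.39    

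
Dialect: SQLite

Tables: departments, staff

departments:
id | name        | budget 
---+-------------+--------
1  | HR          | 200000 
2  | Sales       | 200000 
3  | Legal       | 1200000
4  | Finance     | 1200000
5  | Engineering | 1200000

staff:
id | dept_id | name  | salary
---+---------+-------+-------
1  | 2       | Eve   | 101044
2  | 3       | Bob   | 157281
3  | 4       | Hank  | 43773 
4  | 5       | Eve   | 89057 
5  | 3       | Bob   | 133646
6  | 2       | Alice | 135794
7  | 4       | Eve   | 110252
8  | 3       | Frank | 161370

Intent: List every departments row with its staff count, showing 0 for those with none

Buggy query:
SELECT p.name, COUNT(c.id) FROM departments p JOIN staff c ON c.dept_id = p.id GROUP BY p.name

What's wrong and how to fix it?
Bug: INNER JOIN drops departments rows that have no matching staff rows

Fix: Use LEFT JOIN so parents without children still appear (COUNT(c.id) gives 0)

Corrected query:
SELECT p.name, COUNT(c.id) FROM departments p LEFT JOIN staff c ON c.dept_id = p.id GROUP BY p.name

Result:
name        | COUNT(c.id)
------------+------------
Engineering | 1          
Finance     | 2          
HR          | 0          
Legal       | 3          
Sales       | 2          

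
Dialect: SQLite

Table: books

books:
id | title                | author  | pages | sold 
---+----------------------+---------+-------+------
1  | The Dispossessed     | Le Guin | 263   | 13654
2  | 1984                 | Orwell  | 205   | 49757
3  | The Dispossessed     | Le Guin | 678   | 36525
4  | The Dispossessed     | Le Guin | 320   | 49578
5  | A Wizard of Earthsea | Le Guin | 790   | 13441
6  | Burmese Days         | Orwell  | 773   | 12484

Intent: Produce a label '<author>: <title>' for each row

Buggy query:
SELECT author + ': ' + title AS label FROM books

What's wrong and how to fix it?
Bug: SQLite uses || for string concatenation; + coerces text to numbers (yielding 0)

Fix: Use the || operator for string concatenation

Corrected query:
SELECT author || ': ' || title AS label FROM books

Result:
label                        
-----------------------------
Le Guin: The Dispossessed    
Orwell: 1984                 
Le Guin: The Dispossessed    
Le Guin: The Dispossessed    
Le Guin: A Wizard of Earthsea
Orwell: Burmese Days         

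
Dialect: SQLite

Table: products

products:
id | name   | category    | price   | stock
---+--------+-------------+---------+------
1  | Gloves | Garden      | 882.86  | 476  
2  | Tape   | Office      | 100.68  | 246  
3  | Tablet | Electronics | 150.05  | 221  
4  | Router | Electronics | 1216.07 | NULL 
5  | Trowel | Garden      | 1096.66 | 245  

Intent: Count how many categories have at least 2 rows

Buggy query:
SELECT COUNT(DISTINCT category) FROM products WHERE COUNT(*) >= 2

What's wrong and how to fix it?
Bug: COUNT(*) cannot appear in WHERE; the per-group count doesn't exist yet

Fix: Group first with HAVING COUNT(*) >= 2, then COUNT the resulting groups

Corrected query:
SELECT COUNT(*) FROM (SELECT category FROM products GROUP BY category HAVING COUNT(*) >= 2)

Result:
COUNT(*)
--------
2       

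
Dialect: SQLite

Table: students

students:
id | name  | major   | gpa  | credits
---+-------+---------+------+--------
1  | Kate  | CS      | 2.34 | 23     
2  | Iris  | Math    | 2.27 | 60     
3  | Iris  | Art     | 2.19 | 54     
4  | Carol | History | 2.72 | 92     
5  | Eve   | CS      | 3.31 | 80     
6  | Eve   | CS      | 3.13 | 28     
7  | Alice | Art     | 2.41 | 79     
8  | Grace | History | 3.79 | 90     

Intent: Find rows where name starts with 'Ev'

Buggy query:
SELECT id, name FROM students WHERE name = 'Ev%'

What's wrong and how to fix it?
Bug: '=' compares the literal string including the % character; pattern matching needs LIKE

Fix: Use LIKE for wildcard pattern matching

Corrected query:
SELECT id, name FROM students WHERE name LIKE 'Ev%'

Result:
id | name
---+-----
5  | Eve 
6  | Eve 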